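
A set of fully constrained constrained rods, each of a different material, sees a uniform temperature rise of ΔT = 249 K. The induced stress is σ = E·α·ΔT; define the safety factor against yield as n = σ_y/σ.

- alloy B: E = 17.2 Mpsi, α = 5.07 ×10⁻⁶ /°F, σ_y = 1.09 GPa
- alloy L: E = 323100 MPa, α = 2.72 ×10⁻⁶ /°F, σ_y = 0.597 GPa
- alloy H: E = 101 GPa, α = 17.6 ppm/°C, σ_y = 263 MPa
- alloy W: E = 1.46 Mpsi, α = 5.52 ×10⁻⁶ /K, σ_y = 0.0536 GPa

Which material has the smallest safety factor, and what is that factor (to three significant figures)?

Converting E to GPa, α to ×10⁻⁶/K, σ_y to MPa, then σ and n for each:
  alloy B: E = 118.6, α = 9.13, σ_y = 1090 → σ = 269 MPa, n = 4.04
  alloy L: E = 323.1, α = 4.90, σ_y = 597.0 → σ = 394 MPa, n = 1.52
  alloy H: E = 101.0, α = 17.6, σ_y = 263.0 → σ = 443 MPa, n = 0.594
  alloy W: E = 10.07, α = 5.52, σ_y = 53.60 → σ = 13.8 MPa, n = 3.87
Alloy H has the lowest safety factor, n = 0.594.

alloy H, n = 0.594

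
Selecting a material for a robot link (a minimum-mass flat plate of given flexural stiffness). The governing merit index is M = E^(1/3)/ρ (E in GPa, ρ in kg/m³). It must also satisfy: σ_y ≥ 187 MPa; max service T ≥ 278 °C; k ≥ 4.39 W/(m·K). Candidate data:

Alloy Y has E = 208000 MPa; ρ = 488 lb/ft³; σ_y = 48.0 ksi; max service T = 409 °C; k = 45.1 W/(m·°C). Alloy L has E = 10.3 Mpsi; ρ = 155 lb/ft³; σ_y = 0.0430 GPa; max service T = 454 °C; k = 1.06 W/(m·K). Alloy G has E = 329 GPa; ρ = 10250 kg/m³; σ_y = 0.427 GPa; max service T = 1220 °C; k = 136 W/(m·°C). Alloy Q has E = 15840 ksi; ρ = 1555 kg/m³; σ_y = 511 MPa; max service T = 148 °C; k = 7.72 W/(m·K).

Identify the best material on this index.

Screen on constraints: σ_y ≥ 187 MPa; max service T ≥ 278 °C; k ≥ 4.39 W/(m·K). Survivors: alloy Y, alloy G.
In SI units:
  alloy Y: E = 208.0 GPa, ρ = 7817 kg/m³
  alloy G: E = 329.0 GPa, ρ = 10250 kg/m³
  alloy Y: M = 0.758×10⁻³
  alloy G: M = 0.674×10⁻³
Alloy Y ranks first.

alloy Y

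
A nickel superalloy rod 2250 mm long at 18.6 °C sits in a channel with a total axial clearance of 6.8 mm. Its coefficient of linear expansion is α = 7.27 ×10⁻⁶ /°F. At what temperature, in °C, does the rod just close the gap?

α = 7.27×10⁻⁶/°F × 9/5 = 13.1×10⁻⁶/K.
α·L₀·ΔT = 6.8 mm ⇒ ΔT = 6.8 / (13.1×10⁻⁶ × 2250.0) = 231.0 K.
T = 18.6 + 231.0 = 249.6 °C.

250 °C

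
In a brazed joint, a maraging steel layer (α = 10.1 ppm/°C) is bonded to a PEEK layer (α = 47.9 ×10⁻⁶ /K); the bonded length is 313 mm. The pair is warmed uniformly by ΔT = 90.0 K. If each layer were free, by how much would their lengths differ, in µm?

Δα = |10.1 − 47.9|×10⁻⁶/K = 37.8×10⁻⁶/K.
ΔL_mismatch = Δα·L·ΔT = 37.8×10⁻⁶ × 313.0 mm × 90.0 K = 1060 µm.

1060 µm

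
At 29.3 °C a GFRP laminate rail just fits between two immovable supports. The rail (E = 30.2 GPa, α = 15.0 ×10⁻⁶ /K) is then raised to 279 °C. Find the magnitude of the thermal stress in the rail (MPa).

113 MPa

ΔT = 249.7 K. Constrained thermal stress σ = E·α·ΔT = 30.20×10³ MPa × 15.0×10⁻⁶ × 249.7 = 113 MPa (compressive).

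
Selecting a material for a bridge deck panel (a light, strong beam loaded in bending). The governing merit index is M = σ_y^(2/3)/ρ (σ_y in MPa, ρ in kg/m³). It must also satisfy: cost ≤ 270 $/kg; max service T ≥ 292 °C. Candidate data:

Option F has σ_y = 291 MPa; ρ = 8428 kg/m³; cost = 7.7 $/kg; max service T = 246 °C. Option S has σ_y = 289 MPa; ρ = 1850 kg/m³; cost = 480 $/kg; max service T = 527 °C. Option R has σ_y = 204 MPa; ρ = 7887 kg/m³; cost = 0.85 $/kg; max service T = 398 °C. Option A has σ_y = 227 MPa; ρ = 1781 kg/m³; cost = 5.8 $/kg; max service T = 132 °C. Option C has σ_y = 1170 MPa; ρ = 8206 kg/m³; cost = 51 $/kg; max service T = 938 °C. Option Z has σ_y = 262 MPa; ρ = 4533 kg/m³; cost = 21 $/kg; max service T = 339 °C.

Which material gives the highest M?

Screen on constraints: cost ≤ 270 $/kg; max service T ≥ 292 °C. Survivors: option R, option C, option Z.
Evaluate M for each candidate:
  option C: M = 13.5×10⁻³
  option Z: M = 9.03×10⁻³
  option R: M = 4.39×10⁻³
Option C ranks first.

option C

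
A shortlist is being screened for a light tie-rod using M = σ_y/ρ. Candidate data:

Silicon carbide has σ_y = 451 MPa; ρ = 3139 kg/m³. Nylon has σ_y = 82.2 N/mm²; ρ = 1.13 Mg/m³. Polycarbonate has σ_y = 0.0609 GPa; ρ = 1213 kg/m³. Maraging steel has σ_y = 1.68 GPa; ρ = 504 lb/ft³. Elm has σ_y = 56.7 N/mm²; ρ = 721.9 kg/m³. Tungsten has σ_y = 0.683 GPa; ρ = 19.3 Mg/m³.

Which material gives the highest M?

Putting every candidate on a common basis:
  silicon carbide: σ_y = 451.0 MPa, ρ = 3139 kg/m³
  nylon: σ_y = 82.20 MPa, ρ = 1130 kg/m³
  polycarbonate: σ_y = 60.90 MPa, ρ = 1213 kg/m³
  maraging steel: σ_y = 1680 MPa, ρ = 8073 kg/m³
  elm: σ_y = 56.70 MPa, ρ = 721.9 kg/m³
  tungsten: σ_y = 683.0 MPa, ρ = 19300 kg/m³
  maraging steel: M = 208 kN·m/kg
  silicon carbide: M = 144 kN·m/kg
  elm: M = 78.5 kN·m/kg
  nylon: M = 72.7 kN·m/kg
  polycarbonate: M = 50.2 kN·m/kg
  tungsten: M = 35.4 kN·m/kg
Highest index: maraging steel.

maraging steel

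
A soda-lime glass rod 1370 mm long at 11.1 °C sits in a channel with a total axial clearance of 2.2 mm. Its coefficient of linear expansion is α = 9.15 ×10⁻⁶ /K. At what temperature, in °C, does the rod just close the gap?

187 °C

α·L₀·ΔT = 2.2 mm ⇒ ΔT = 2.2 / (9.15×10⁻⁶ × 1370.0) = 175.5 K.
T = 11.1 + 175.5 = 186.6 °C.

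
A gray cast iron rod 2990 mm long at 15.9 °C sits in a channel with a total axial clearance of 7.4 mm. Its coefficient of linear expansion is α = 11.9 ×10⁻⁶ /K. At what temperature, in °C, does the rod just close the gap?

224 °C

α·L₀·ΔT = 7.4 mm ⇒ ΔT = 7.4 / (11.9×10⁻⁶ × 2990.0) = 208.0 K.
T = 15.9 + 208.0 = 223.9 °C.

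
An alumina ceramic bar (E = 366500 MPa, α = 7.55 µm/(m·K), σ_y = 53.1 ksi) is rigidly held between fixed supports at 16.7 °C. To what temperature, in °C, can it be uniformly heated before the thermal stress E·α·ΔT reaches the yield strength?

E = 366500 MPa = 366.5 GPa.
σ_y = 53.1 ksi = 366.1 MPa.
E·α·ΔT = 366.1 MPa ⇒ ΔT = 366.1 / (366.5×10³ × 7.55×10⁻⁶) = 132.3 K.
T = 16.7 + 132.3 = 149.0 °C.

149 °C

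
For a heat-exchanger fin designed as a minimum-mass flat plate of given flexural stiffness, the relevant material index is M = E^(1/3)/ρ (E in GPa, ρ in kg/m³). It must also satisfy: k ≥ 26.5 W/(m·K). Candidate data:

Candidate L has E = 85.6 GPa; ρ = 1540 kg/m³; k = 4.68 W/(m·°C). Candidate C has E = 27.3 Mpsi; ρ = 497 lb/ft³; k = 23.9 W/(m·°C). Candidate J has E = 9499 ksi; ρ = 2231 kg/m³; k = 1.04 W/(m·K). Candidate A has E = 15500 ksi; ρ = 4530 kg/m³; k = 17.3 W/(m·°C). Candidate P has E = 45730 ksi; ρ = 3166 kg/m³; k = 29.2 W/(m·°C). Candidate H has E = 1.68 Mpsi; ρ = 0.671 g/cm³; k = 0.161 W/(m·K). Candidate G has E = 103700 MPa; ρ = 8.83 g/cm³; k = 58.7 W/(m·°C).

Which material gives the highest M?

candidate P

Screen on constraints: k ≥ 26.5 W/(m·K). Survivors: candidate P, candidate G.
After converting to SI:
  candidate P: E = 315.3 GPa, ρ = 3166 kg/m³
  candidate G: E = 103.7 GPa, ρ = 8830 kg/m³
  candidate P: M = 2.15×10⁻³
  candidate G: M = 0.532×10⁻³
Highest index: candidate P.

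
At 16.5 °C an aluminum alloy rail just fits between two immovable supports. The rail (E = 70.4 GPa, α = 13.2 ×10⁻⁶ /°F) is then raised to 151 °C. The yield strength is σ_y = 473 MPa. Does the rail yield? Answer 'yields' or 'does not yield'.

does not yield

α = 13.2×10⁻⁶/°F × 9/5 = 23.8×10⁻⁶/K.
ΔT = 134.5 K. Constrained thermal stress σ = E·α·ΔT = 70.40×10³ MPa × 23.8×10⁻⁶ × 134.5 = 225 MPa (compressive).
Compare to σ_y = 473 MPa: σ < σ_y, so it does not yield.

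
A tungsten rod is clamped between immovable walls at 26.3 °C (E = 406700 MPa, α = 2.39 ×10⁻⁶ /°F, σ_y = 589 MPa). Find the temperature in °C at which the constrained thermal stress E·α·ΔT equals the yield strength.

E = 406700 MPa = 406.7 GPa.
α = 2.39×10⁻⁶/°F × 9/5 = 4.30×10⁻⁶/K.
E·α·ΔT = 589.0 MPa ⇒ ΔT = 589.0 / (406.7×10³ × 4.30×10⁻⁶) = 336.6 K.
T = 26.3 + 336.6 = 362.9 °C.

363 °C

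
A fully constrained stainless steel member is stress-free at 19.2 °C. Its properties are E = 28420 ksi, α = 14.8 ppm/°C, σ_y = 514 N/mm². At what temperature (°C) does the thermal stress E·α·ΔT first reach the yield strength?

E = 28420 ksi = 195.9 GPa.
σ_y = 514 N/mm² = 514.0 MPa.
E·α·ΔT = 514.0 MPa ⇒ ΔT = 514.0 / (195.9×10³ × 14.8×10⁻⁶) = 177.2 K.
T = 19.2 + 177.2 = 196.4 °C.

196 °C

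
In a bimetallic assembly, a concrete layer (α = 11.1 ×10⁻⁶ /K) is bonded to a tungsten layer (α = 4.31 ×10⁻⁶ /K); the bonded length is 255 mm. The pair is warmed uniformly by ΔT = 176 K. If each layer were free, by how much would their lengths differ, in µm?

Δα = |11.1 − 4.31|×10⁻⁶/K = 6.79×10⁻⁶/K.
ΔL_mismatch = Δα·L·ΔT = 6.79×10⁻⁶ × 255.0 mm × 176.0 K = 305 µm.

305 µm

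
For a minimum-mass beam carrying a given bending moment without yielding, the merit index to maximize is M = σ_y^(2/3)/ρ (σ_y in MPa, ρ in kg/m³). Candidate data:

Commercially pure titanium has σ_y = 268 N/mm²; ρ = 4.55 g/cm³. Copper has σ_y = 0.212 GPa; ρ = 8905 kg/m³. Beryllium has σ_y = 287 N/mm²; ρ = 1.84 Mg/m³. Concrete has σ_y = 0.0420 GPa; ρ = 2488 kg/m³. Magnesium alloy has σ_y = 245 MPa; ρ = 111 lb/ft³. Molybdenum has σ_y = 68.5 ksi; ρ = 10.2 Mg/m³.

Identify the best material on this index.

Normalizing units and computing the index:
  commercially pure titanium: σ_y = 268.0 MPa, ρ = 4550 kg/m³
  copper: σ_y = 212.0 MPa, ρ = 8905 kg/m³
  beryllium: σ_y = 287.0 MPa, ρ = 1840 kg/m³
  concrete: σ_y = 42.00 MPa, ρ = 2488 kg/m³
  magnesium alloy: σ_y = 245.0 MPa, ρ = 1778 kg/m³
  molybdenum: σ_y = 472.3 MPa, ρ = 10200 kg/m³
  beryllium: M = 23.6×10⁻³
  magnesium alloy: M = 22.0×10⁻³
  commercially pure titanium: M = 9.14×10⁻³
  molybdenum: M = 5.95×10⁻³
  concrete: M = 4.86×10⁻³
  copper: M = 3.99×10⁻³
Highest index: beryllium.

beryllium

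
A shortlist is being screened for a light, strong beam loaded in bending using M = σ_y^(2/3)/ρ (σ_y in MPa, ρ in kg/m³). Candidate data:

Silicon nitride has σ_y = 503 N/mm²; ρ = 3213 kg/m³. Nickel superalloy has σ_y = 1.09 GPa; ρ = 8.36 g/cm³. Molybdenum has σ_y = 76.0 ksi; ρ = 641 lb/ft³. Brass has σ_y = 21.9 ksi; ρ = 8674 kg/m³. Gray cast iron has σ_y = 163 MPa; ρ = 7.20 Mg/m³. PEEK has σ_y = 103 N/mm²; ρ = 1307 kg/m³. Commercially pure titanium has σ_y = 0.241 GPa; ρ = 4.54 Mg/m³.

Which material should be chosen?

silicon nitride

Normalizing units and computing the index:
  silicon nitride: σ_y = 503.0 MPa, ρ = 3213 kg/m³
  nickel superalloy: σ_y = 1090 MPa, ρ = 8360 kg/m³
  molybdenum: σ_y = 524.0 MPa, ρ = 10270 kg/m³
  brass: σ_y = 151.0 MPa, ρ = 8674 kg/m³
  gray cast iron: σ_y = 163.0 MPa, ρ = 7200 kg/m³
  PEEK: σ_y = 103.0 MPa, ρ = 1307 kg/m³
  commercially pure titanium: σ_y = 241.0 MPa, ρ = 4540 kg/m³
  silicon nitride: M = 19.7×10⁻³
  PEEK: M = 16.8×10⁻³
  nickel superalloy: M = 12.7×10⁻³
  commercially pure titanium: M = 8.53×10⁻³
  molybdenum: M = 6.33×10⁻³
  gray cast iron: M = 4.14×10⁻³
  brass: M = 3.27×10⁻³
Silicon nitride has the largest M.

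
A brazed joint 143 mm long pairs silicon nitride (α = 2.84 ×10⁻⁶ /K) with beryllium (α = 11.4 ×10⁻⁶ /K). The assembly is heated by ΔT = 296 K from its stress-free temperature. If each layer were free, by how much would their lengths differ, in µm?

Δα = |2.84 − 11.4|×10⁻⁶/K = 8.56×10⁻⁶/K.
ΔL_mismatch = Δα·L·ΔT = 8.56×10⁻⁶ × 143.0 mm × 296.0 K = 362 µm.

362 µm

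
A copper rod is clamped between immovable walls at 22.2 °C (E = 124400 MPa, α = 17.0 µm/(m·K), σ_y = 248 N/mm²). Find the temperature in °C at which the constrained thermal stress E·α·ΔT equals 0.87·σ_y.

E = 124400 MPa = 124.4 GPa.
σ_y = 248 N/mm² = 248.0 MPa.
E·α·ΔT = 215.8 MPa ⇒ ΔT = 215.8 / (124.4×10³ × 17.0×10⁻⁶) = 102.0 K.
T = 22.2 + 102.0 = 124.2 °C.

124 °C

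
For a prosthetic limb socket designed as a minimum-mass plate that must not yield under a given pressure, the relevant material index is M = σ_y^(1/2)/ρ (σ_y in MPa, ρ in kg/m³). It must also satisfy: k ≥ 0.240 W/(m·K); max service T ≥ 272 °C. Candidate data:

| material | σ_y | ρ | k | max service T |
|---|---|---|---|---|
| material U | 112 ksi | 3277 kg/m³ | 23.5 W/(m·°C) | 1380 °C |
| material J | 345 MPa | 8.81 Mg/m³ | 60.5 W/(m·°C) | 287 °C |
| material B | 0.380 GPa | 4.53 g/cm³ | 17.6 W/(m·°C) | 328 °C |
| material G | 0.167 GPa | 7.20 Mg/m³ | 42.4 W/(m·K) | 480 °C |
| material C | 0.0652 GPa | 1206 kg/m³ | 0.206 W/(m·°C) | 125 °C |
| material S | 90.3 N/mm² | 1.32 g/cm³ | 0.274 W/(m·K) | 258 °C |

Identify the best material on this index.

material U

Screen on constraints: k ≥ 0.240 W/(m·K); max service T ≥ 272 °C. Survivors: material U, material J, material B, material G.
Convert each candidate to consistent units, then evaluate M:
  material U: σ_y = 772.2 MPa, ρ = 3277 kg/m³
  material J: σ_y = 345.0 MPa, ρ = 8810 kg/m³
  material B: σ_y = 380.0 MPa, ρ = 4530 kg/m³
  material G: σ_y = 167.0 MPa, ρ = 7200 kg/m³
  material U: M = 8.48×10⁻³
  material B: M = 4.30×10⁻³
  material J: M = 2.11×10⁻³
  material G: M = 1.79×10⁻³
The maximum is for material U.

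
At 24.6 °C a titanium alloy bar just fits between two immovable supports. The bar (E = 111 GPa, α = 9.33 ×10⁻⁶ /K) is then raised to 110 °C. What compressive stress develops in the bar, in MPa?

ΔT = 85.40 K. Constrained thermal stress σ = E·α·ΔT = 111.0×10³ MPa × 9.33×10⁻⁶ × 85.40 = 88.4 MPa (compressive).

88.4 MPa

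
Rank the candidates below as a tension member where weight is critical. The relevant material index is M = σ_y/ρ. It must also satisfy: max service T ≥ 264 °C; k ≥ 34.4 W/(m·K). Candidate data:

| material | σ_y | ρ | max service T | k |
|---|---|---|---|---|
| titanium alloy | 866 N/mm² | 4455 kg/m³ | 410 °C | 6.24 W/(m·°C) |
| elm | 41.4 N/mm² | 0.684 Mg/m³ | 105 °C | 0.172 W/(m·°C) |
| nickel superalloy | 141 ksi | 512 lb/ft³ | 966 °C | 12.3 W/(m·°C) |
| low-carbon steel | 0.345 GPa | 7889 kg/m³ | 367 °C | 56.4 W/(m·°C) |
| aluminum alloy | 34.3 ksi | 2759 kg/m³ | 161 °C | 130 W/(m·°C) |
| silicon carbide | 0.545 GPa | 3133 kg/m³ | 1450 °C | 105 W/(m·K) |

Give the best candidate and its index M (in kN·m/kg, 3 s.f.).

silicon carbide, M = 174 kN·m/kg

Screen on constraints: max service T ≥ 264 °C; k ≥ 34.4 W/(m·K). Survivors: low-carbon steel, silicon carbide.
Putting every candidate on a common basis:
  low-carbon steel: σ_y = 345.0 MPa, ρ = 7889 kg/m³
  silicon carbide: σ_y = 545.0 MPa, ρ = 3133 kg/m³
  silicon carbide: M = 174 kN·m/kg
  low-carbon steel: M = 43.7 kN·m/kg
The maximum is for silicon carbide.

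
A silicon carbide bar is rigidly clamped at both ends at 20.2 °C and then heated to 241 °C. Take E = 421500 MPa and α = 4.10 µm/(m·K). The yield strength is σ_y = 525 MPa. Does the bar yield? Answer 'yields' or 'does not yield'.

does not yield

E = 421500 MPa = 421.5 GPa.
ΔT = 220.8 K. Constrained thermal stress σ = E·α·ΔT = 421.5×10³ MPa × 4.10×10⁻⁶ × 220.8 = 382 MPa (compressive).
Compare to σ_y = 525 MPa: σ < σ_y, so it does not yield.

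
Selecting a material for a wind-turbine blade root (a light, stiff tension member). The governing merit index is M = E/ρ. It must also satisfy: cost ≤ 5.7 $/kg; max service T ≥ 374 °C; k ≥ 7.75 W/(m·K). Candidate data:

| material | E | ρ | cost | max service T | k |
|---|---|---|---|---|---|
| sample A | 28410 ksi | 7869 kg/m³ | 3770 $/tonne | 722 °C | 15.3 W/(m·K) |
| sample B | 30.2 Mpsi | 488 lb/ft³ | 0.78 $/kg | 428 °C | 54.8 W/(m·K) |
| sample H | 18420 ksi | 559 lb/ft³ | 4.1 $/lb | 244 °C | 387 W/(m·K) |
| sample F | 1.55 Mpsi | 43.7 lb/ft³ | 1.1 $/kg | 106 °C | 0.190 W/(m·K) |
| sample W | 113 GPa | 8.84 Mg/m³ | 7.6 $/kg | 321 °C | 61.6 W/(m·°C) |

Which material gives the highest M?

sample B

Screen on constraints: cost ≤ 5.7 $/kg; max service T ≥ 374 °C; k ≥ 7.75 W/(m·K). Survivors: sample A, sample B.
Convert each candidate to consistent units, then evaluate M:
  sample A: E = 195.9 GPa, ρ = 7869 kg/m³
  sample B: E = 208.2 GPa, ρ = 7817 kg/m³
  sample B: M = 26.6 MN·m/kg
  sample A: M = 24.9 MN·m/kg
Sample B ranks first.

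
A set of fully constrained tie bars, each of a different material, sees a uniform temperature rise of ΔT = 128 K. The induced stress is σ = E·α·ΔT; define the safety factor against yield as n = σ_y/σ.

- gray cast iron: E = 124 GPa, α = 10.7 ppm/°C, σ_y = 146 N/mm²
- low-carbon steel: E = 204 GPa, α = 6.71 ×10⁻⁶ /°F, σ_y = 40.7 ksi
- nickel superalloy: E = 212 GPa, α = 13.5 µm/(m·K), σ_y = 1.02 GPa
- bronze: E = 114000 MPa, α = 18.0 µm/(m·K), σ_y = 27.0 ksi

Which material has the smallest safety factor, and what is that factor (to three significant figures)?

bronze, n = 0.709

With everything in SI (GPa, ×10⁻⁶/K, MPa):
  gray cast iron: E = 124.0, α = 10.7, σ_y = 146.0 → σ = 170 MPa, n = 0.860
  low-carbon steel: E = 204.0, α = 12.1, σ_y = 280.6 → σ = 315 MPa, n = 0.890
  nickel superalloy: E = 212.0, α = 13.5, σ_y = 1020 → σ = 366 MPa, n = 2.78
  bronze: E = 114.0, α = 18.0, σ_y = 186.2 → σ = 263 MPa, n = 0.709
Bronze has the lowest safety factor, n = 0.709.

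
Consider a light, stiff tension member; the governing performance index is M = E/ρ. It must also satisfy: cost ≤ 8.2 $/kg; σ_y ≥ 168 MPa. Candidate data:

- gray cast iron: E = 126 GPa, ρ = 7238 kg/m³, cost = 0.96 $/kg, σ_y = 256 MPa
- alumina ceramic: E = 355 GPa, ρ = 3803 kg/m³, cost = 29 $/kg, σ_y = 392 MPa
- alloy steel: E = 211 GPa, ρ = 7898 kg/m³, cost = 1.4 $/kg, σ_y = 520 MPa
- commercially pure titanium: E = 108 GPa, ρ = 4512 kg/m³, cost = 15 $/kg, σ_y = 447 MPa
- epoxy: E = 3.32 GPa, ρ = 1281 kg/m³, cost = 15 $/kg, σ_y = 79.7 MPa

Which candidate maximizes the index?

Screen on constraints: cost ≤ 8.2 $/kg; σ_y ≥ 168 MPa. Survivors: gray cast iron, alloy steel.
Evaluate M for each candidate:
  alloy steel: M = 26.7 MN·m/kg
  gray cast iron: M = 17.4 MN·m/kg
The maximum is for alloy steel.

alloy steel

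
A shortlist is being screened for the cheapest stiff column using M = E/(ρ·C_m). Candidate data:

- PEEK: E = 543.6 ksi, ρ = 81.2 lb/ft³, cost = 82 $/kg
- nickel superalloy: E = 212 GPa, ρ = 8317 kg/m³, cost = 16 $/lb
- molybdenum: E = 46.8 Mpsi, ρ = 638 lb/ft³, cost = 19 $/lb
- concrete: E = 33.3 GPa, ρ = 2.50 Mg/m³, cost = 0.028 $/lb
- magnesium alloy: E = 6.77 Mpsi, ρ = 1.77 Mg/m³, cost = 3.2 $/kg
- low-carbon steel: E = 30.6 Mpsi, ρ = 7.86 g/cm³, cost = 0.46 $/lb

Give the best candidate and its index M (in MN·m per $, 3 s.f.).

concrete, M = 216 MN·m per $

After converting to SI:
  PEEK: E = 3.748 GPa, ρ = 1301 kg/m³, cost = 82.00 $/kg
  nickel superalloy: E = 212.0 GPa, ρ = 8317 kg/m³, cost = 35.27 $/kg
  molybdenum: E = 322.7 GPa, ρ = 10220 kg/m³, cost = 41.89 $/kg
  concrete: E = 33.30 GPa, ρ = 2500 kg/m³, cost = 0.06173 $/kg
  magnesium alloy: E = 46.68 GPa, ρ = 1770 kg/m³, cost = 3.200 $/kg
  low-carbon steel: E = 211.0 GPa, ρ = 7860 kg/m³, cost = 1.014 $/kg
  concrete: M = 216 MN·m per $
  low-carbon steel: M = 26.5 MN·m per $
  magnesium alloy: M = 8.24 MN·m per $
  molybdenum: M = 0.754 MN·m per $
  nickel superalloy: M = 0.723 MN·m per $
  PEEK: M = 0.0351 MN·m per $
Highest index: concrete.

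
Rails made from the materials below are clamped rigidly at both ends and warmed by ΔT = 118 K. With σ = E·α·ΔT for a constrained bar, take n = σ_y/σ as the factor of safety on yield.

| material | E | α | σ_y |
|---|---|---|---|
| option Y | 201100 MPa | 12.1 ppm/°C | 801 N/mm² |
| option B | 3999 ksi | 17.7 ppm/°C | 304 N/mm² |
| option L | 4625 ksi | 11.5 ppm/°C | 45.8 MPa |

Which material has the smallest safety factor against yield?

option L

With everything in SI (GPa, ×10⁻⁶/K, MPa):
  option Y: E = 201.1, α = 12.1, σ_y = 801.0 → σ = 287 MPa, n = 2.79
  option B: E = 27.57, α = 17.7, σ_y = 304.0 → σ = 57.6 MPa, n = 5.28
  option L: E = 31.89, α = 11.5, σ_y = 45.80 → σ = 43.3 MPa, n = 1.06
Smallest n: option L with n = 1.06.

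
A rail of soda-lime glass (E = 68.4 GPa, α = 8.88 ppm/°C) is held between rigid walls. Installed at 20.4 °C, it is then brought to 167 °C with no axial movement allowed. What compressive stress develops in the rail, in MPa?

ΔT = 146.6 K. Constrained thermal stress σ = E·α·ΔT = 68.40×10³ MPa × 8.88×10⁻⁶ × 146.6 = 89.0 MPa (compressive).

89.0 MPa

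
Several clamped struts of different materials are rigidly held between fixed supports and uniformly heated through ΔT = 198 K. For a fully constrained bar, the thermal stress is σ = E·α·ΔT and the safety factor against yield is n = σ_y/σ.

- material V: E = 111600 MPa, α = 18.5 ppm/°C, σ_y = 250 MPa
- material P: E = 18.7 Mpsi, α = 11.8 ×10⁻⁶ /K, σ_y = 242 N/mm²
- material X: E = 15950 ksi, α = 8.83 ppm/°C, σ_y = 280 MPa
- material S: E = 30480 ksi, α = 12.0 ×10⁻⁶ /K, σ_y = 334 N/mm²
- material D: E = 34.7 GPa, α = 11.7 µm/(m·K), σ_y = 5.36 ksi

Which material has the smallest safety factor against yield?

In consistent units (E in GPa, α in ×10⁻⁶/K, σ_y in MPa):
  material V: E = 111.6, α = 18.5, σ_y = 250.0 → σ = 409 MPa, n = 0.612
  material P: E = 128.9, α = 11.8, σ_y = 242.0 → σ = 301 MPa, n = 0.803
  material X: E = 110.0, α = 8.83, σ_y = 280.0 → σ = 192 MPa, n = 1.46
  material S: E = 210.2, α = 12.0, σ_y = 334.0 → σ = 499 MPa, n = 0.669
  material D: E = 34.70, α = 11.7, σ_y = 36.96 → σ = 80.4 MPa, n = 0.460
Material D has the lowest safety factor, n = 0.460.

material D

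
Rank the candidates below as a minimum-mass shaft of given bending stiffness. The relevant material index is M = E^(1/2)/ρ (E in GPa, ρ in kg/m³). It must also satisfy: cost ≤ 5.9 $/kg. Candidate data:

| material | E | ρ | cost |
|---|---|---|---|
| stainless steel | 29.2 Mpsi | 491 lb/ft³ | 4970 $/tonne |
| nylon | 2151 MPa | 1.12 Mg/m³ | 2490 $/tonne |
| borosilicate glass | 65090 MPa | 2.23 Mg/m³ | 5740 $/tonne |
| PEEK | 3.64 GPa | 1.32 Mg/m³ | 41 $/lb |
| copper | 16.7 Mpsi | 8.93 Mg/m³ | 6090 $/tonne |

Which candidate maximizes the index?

borosilicate glass

Screen on constraints: cost ≤ 5.9 $/kg. Survivors: stainless steel, nylon, borosilicate glass.
Putting every candidate on a common basis:
  stainless steel: E = 201.3 GPa, ρ = 7865 kg/m³
  nylon: E = 2.151 GPa, ρ = 1120 kg/m³
  borosilicate glass: E = 65.09 GPa, ρ = 2230 kg/m³
  borosilicate glass: M = 3.62×10⁻³
  stainless steel: M = 1.80×10⁻³
  nylon: M = 1.31×10⁻³
Borosilicate glass has the largest M.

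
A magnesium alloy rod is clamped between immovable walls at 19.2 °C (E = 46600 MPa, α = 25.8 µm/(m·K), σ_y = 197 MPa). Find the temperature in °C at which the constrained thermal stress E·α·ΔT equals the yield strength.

E = 46600 MPa = 46.60 GPa.
E·α·ΔT = 197.0 MPa ⇒ ΔT = 197.0 / (46.60×10³ × 25.8×10⁻⁶) = 163.9 K.
T = 19.2 + 163.9 = 183.1 °C.

183 °C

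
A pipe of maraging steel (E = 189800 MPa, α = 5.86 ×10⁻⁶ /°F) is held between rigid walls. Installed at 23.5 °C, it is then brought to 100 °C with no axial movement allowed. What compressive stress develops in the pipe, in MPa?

E = 189800 MPa = 189.8 GPa.
α = 5.86×10⁻⁶/°F × 9/5 = 10.5×10⁻⁶/K.
ΔT = 76.50 K. Constrained thermal stress σ = E·α·ΔT = 189.8×10³ MPa × 10.5×10⁻⁶ × 76.50 = 153 MPa (compressive).

153 MPa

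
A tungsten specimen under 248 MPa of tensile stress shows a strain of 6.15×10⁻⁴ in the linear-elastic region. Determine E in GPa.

403 GPa

E = σ/ε = 248 MPa / 6.15×10⁻⁴ = 403300 MPa = 403 GPa.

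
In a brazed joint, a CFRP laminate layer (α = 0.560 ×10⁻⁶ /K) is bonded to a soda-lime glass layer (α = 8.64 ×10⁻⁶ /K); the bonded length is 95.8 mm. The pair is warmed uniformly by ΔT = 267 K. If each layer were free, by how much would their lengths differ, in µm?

Δα = |0.560 − 8.64|×10⁻⁶/K = 8.08×10⁻⁶/K.
ΔL_mismatch = Δα·L·ΔT = 8.08×10⁻⁶ × 95.8 mm × 267.0 K = 207 µm.

207 µm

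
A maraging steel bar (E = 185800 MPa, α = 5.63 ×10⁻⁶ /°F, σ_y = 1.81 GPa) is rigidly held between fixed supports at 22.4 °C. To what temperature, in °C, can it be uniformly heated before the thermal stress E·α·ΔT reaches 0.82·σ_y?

811 °C

E = 185800 MPa = 185.8 GPa.
α = 5.63×10⁻⁶/°F × 9/5 = 10.1×10⁻⁶/K.
σ_y = 1.81 GPa = 1810 MPa.
E·α·ΔT = 1484 MPa ⇒ ΔT = 1484 / (185.8×10³ × 10.1×10⁻⁶) = 788.3 K.
T = 22.4 + 788.3 = 810.7 °C.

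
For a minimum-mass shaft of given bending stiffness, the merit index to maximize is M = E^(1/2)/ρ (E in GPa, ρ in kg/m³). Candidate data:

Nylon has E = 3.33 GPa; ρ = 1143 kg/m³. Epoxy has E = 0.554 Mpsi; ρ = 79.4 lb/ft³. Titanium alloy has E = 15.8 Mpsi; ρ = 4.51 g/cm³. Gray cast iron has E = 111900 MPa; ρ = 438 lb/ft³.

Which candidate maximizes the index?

Normalizing units and computing the index:
  nylon: E = 3.330 GPa, ρ = 1143 kg/m³
  epoxy: E = 3.820 GPa, ρ = 1272 kg/m³
  titanium alloy: E = 108.9 GPa, ρ = 4510 kg/m³
  gray cast iron: E = 111.9 GPa, ρ = 7016 kg/m³
  titanium alloy: M = 2.31×10⁻³
  nylon: M = 1.60×10⁻³
  epoxy: M = 1.54×10⁻³
  gray cast iron: M = 1.51×10⁻³
Titanium alloy ranks first.

titanium alloy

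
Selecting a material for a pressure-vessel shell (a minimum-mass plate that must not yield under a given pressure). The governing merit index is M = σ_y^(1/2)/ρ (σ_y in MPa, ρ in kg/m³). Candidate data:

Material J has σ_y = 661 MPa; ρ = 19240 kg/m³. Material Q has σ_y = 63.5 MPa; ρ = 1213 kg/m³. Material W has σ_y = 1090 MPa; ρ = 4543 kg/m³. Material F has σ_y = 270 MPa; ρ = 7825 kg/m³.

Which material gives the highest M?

Evaluate M for each candidate:
  material W: M = 7.27×10⁻³
  material Q: M = 6.57×10⁻³
  material F: M = 2.10×10⁻³
  material J: M = 1.34×10⁻³
Material W has the largest M.

material W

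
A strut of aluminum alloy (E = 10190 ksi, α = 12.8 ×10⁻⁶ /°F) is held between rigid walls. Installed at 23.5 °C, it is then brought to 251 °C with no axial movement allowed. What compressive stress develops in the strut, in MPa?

368 MPa

E = 10190 ksi = 70.26 GPa.
α = 12.8×10⁻⁶/°F × 9/5 = 23.0×10⁻⁶/K.
ΔT = 227.5 K. Constrained thermal stress σ = E·α·ΔT = 70.26×10³ MPa × 23.0×10⁻⁶ × 227.5 = 368 MPa (compressive).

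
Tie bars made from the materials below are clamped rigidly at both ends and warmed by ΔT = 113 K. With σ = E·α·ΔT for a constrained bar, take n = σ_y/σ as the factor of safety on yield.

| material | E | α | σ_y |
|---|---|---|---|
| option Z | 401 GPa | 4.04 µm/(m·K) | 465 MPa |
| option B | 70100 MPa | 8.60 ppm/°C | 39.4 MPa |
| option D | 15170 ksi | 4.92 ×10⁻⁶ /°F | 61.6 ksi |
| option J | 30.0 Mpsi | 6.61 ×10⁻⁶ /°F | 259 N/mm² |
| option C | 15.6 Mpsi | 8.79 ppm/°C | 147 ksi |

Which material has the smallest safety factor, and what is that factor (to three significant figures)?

option B, n = 0.578

Converting E to GPa, α to ×10⁻⁶/K, σ_y to MPa, then σ and n for each:
  option Z: E = 401.0, α = 4.04, σ_y = 465.0 → σ = 183 MPa, n = 2.54
  option B: E = 70.10, α = 8.60, σ_y = 39.40 → σ = 68.1 MPa, n = 0.578
  option D: E = 104.6, α = 8.86, σ_y = 424.7 → σ = 105 MPa, n = 4.06
  option J: E = 206.8, α = 11.9, σ_y = 259.0 → σ = 278 MPa, n = 0.931
  option C: E = 107.6, α = 8.79, σ_y = 1014 → σ = 107 MPa, n = 9.49
The minimum is option B at n = 0.578.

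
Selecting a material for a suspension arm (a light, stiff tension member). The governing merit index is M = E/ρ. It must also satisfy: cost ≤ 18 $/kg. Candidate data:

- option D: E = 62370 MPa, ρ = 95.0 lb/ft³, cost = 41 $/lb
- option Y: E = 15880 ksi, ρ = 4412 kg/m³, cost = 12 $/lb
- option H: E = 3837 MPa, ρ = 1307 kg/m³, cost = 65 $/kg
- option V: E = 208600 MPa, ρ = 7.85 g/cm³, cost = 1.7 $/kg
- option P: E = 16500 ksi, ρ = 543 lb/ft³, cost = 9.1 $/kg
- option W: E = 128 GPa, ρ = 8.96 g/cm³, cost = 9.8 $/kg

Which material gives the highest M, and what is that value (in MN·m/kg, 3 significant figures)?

option V, M = 26.6 MN·m/kg

Screen on constraints: cost ≤ 18 $/kg. Survivors: option V, option P, option W.
Normalizing units and computing the index:
  option V: E = 208.6 GPa, ρ = 7850 kg/m³
  option P: E = 113.8 GPa, ρ = 8698 kg/m³
  option W: E = 128.0 GPa, ρ = 8960 kg/m³
  option V: M = 26.6 MN·m/kg
  option W: M = 14.3 MN·m/kg
  option P: M = 13.1 MN·m/kg
The maximum is for option V.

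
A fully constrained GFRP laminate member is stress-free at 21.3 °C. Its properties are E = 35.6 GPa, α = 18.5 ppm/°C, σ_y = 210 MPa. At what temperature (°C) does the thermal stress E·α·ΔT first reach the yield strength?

340 °C

E·α·ΔT = 210.0 MPa ⇒ ΔT = 210.0 / (35.60×10³ × 18.5×10⁻⁶) = 318.9 K.
T = 21.3 + 318.9 = 340.2 °C.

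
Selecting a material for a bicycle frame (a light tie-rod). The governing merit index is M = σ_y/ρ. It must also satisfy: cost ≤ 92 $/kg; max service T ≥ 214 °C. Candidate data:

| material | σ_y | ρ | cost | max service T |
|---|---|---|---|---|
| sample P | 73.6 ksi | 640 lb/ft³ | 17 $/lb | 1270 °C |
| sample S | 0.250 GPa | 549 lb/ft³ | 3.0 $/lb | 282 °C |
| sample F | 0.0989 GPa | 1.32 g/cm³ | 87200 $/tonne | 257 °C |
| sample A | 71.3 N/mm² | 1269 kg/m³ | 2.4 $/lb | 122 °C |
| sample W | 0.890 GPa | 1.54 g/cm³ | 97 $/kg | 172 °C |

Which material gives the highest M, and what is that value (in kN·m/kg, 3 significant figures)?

sample F, M = 74.9 kN·m/kg

Screen on constraints: cost ≤ 92 $/kg; max service T ≥ 214 °C. Survivors: sample P, sample S, sample F.
After converting to SI:
  sample P: σ_y = 507.5 MPa, ρ = 10250 kg/m³
  sample S: σ_y = 250.0 MPa, ρ = 8794 kg/m³
  sample F: σ_y = 98.90 MPa, ρ = 1320 kg/m³
  sample F: M = 74.9 kN·m/kg
  sample P: M = 49.5 kN·m/kg
  sample S: M = 28.4 kN·m/kg
Sample F ranks first.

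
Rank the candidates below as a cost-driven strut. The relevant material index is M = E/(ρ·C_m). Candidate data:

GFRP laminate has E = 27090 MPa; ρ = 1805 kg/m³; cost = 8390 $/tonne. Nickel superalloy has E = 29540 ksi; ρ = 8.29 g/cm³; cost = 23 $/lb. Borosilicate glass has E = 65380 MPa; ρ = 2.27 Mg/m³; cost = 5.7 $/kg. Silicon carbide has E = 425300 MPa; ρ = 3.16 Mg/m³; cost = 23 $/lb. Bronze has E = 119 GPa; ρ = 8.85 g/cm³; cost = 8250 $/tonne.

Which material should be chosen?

Convert each candidate to consistent units, then evaluate M:
  GFRP laminate: E = 27.09 GPa, ρ = 1805 kg/m³, cost = 8.390 $/kg
  nickel superalloy: E = 203.7 GPa, ρ = 8290 kg/m³, cost = 50.71 $/kg
  borosilicate glass: E = 65.38 GPa, ρ = 2270 kg/m³, cost = 5.700 $/kg
  silicon carbide: E = 425.3 GPa, ρ = 3160 kg/m³, cost = 50.71 $/kg
  bronze: E = 119.0 GPa, ρ = 8850 kg/m³, cost = 8.250 $/kg
  borosilicate glass: M = 5.05 MN·m per $
  silicon carbide: M = 2.65 MN·m per $
  GFRP laminate: M = 1.79 MN·m per $
  bronze: M = 1.63 MN·m per $
  nickel superalloy: M = 0.485 MN·m per $
The maximum is for borosilicate glass.

borosilicate glass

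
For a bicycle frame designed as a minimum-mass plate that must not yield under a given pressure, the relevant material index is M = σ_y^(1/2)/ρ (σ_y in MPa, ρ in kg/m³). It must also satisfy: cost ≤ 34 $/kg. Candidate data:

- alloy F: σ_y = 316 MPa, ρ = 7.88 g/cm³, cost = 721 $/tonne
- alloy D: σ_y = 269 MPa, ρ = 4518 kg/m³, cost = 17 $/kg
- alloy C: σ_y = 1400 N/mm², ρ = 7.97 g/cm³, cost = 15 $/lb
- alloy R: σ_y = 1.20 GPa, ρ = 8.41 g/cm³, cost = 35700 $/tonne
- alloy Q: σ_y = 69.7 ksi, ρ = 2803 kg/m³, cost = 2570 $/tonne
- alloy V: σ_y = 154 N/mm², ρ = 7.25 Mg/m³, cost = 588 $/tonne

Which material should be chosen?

Screen on constraints: cost ≤ 34 $/kg. Survivors: alloy F, alloy D, alloy C, alloy Q, alloy V.
After converting to SI:
  alloy F: σ_y = 316.0 MPa, ρ = 7880 kg/m³
  alloy D: σ_y = 269.0 MPa, ρ = 4518 kg/m³
  alloy C: σ_y = 1400 MPa, ρ = 7970 kg/m³
  alloy Q: σ_y = 480.6 MPa, ρ = 2803 kg/m³
  alloy V: σ_y = 154.0 MPa, ρ = 7250 kg/m³
  alloy Q: M = 7.82×10⁻³
  alloy C: M = 4.69×10⁻³
  alloy D: M = 3.63×10⁻³
  alloy F: M = 2.26×10⁻³
  alloy V: M = 1.71×10⁻³
Alloy Q has the largest M.

alloy Q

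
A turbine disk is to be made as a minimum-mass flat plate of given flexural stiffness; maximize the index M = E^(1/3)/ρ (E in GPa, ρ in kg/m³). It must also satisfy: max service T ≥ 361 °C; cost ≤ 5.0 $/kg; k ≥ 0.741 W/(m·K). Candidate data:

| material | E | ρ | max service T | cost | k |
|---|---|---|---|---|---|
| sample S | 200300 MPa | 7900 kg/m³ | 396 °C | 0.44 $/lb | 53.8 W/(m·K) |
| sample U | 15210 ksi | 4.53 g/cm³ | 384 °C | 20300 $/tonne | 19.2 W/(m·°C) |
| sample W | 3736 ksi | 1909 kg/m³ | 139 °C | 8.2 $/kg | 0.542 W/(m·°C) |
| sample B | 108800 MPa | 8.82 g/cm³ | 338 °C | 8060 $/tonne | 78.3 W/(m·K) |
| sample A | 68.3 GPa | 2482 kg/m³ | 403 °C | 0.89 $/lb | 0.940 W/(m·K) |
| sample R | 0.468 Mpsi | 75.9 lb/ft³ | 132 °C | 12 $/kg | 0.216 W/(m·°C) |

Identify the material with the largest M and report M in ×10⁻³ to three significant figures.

sample A, M = 1.65×10⁻³

Screen on constraints: max service T ≥ 361 °C; cost ≤ 5.0 $/kg; k ≥ 0.741 W/(m·K). Survivors: sample S, sample A.
Convert each candidate to consistent units, then evaluate M:
  sample S: E = 200.3 GPa, ρ = 7900 kg/m³
  sample A: E = 68.30 GPa, ρ = 2482 kg/m³
  sample A: M = 1.65×10⁻³
  sample S: M = 0.741×10⁻³
The maximum is for sample A.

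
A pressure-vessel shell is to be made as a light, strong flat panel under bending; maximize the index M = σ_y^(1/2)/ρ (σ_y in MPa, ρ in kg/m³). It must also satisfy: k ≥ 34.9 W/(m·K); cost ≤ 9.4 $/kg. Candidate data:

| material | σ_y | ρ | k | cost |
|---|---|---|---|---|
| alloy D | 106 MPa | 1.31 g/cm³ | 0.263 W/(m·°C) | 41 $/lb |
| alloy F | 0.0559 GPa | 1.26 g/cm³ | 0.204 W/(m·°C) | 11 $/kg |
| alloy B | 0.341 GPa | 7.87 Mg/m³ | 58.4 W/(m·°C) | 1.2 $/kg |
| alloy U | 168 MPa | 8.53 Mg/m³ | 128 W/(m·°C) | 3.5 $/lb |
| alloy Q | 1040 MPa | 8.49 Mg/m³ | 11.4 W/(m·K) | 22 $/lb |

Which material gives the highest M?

Screen on constraints: k ≥ 34.9 W/(m·K); cost ≤ 9.4 $/kg. Survivors: alloy B, alloy U.
Putting every candidate on a common basis:
  alloy B: σ_y = 341.0 MPa, ρ = 7870 kg/m³
  alloy U: σ_y = 168.0 MPa, ρ = 8530 kg/m³
  alloy B: M = 2.35×10⁻³
  alloy U: M = 1.52×10⁻³
Alloy B has the largest M.

alloy B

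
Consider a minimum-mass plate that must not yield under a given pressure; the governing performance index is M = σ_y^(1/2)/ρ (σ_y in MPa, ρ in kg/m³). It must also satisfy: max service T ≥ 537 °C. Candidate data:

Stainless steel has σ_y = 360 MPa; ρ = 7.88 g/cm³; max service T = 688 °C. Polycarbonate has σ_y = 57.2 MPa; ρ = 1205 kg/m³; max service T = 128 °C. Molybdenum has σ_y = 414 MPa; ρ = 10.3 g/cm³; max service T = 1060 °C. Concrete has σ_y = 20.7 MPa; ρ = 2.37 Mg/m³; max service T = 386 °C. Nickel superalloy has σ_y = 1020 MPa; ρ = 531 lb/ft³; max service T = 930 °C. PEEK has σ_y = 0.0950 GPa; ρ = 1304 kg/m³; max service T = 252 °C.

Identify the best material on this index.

nickel superalloy

Screen on constraints: max service T ≥ 537 °C. Survivors: stainless steel, molybdenum, nickel superalloy.
In SI units:
  stainless steel: σ_y = 360.0 MPa, ρ = 7880 kg/m³
  molybdenum: σ_y = 414.0 MPa, ρ = 10300 kg/m³
  nickel superalloy: σ_y = 1020 MPa, ρ = 8506 kg/m³
  nickel superalloy: M = 3.75×10⁻³
  stainless steel: M = 2.41×10⁻³
  molybdenum: M = 1.98×10⁻³
The maximum is for nickel superalloy.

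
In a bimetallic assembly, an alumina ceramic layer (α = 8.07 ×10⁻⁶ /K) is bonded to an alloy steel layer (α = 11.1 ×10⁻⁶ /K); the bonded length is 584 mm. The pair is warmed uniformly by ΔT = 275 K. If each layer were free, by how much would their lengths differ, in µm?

Δα = |8.07 − 11.1|×10⁻⁶/K = 3.03×10⁻⁶/K.
ΔL_mismatch = Δα·L·ΔT = 3.03×10⁻⁶ × 584.0 mm × 275.0 K = 487 µm.

487 µm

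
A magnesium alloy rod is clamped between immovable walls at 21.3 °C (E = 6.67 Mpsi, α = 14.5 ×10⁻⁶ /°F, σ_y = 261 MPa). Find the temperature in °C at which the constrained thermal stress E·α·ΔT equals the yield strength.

E = 6.67 Mpsi = 45.99 GPa.
α = 14.5×10⁻⁶/°F × 9/5 = 26.1×10⁻⁶/K.
E·α·ΔT = 261.0 MPa ⇒ ΔT = 261.0 / (45.99×10³ × 26.1×10⁻⁶) = 217.4 K.
T = 21.3 + 217.4 = 238.7 °C.

239 °C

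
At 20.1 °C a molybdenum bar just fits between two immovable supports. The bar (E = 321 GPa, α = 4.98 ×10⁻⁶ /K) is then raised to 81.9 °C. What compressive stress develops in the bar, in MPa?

ΔT = 61.80 K. Constrained thermal stress σ = E·α·ΔT = 321.0×10³ MPa × 4.98×10⁻⁶ × 61.80 = 98.8 MPa (compressive).

98.8 MPa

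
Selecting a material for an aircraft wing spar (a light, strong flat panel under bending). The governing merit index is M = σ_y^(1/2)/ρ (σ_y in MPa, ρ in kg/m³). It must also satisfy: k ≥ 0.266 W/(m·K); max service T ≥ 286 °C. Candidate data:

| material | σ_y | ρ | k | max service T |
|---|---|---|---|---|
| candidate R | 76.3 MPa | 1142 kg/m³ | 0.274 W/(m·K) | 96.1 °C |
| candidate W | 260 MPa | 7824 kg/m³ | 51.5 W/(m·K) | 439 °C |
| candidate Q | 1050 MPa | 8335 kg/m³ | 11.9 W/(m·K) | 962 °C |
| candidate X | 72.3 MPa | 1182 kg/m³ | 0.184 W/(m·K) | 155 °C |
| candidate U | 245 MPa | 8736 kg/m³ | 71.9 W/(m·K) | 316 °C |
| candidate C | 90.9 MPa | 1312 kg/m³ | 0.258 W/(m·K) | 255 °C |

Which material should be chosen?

Screen on constraints: k ≥ 0.266 W/(m·K); max service T ≥ 286 °C. Survivors: candidate W, candidate Q, candidate U.
Per-candidate index values:
  candidate Q: M = 3.89×10⁻³
  candidate W: M = 2.06×10⁻³
  candidate U: M = 1.79×10⁻³
The maximum is for candidate Q.

candidate Q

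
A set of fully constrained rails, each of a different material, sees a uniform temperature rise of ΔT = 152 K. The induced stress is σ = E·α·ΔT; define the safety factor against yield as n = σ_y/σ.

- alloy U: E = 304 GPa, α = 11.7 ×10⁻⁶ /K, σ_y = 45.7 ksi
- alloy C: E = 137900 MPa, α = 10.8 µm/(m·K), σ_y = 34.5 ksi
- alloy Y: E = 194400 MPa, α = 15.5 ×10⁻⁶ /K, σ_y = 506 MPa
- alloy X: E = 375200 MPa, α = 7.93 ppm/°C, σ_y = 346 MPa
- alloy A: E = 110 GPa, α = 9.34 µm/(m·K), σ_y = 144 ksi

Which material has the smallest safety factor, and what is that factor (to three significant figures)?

With everything in SI (GPa, ×10⁻⁶/K, MPa):
  alloy U: E = 304.0, α = 11.7, σ_y = 315.1 → σ = 541 MPa, n = 0.583
  alloy C: E = 137.9, α = 10.8, σ_y = 237.9 → σ = 226 MPa, n = 1.05
  alloy Y: E = 194.4, α = 15.5, σ_y = 506.0 → σ = 458 MPa, n = 1.10
  alloy X: E = 375.2, α = 7.93, σ_y = 346.0 → σ = 452 MPa, n = 0.765
  alloy A: E = 110.0, α = 9.34, σ_y = 992.8 → σ = 156 MPa, n = 6.36
The minimum is alloy U at n = 0.583.

alloy U, n = 0.583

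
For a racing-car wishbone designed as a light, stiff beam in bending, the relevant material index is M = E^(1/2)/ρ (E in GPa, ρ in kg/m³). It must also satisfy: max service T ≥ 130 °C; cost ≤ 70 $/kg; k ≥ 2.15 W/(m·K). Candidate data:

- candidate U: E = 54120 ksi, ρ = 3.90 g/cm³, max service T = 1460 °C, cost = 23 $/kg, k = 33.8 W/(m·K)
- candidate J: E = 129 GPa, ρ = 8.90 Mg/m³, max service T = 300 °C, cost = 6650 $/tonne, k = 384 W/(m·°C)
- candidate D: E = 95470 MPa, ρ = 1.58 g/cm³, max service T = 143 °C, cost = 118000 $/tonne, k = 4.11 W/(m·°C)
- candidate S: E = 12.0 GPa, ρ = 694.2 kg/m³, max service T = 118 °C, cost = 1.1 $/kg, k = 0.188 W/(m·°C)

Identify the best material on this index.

candidate U

Screen on constraints: max service T ≥ 130 °C; cost ≤ 70 $/kg; k ≥ 2.15 W/(m·K). Survivors: candidate U, candidate J.
After converting to SI:
  candidate U: E = 373.1 GPa, ρ = 3900 kg/m³
  candidate J: E = 129.0 GPa, ρ = 8900 kg/m³
  candidate U: M = 4.95×10⁻³
  candidate J: M = 1.28×10⁻³
Candidate U has the largest M.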